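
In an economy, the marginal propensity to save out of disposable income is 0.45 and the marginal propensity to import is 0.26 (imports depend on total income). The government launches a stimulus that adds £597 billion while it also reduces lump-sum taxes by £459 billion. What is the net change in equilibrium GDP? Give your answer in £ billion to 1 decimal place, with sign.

MPC = 1 − MPS = 1 − 0.45 = 0.55.
Expenditure multiplier = 1/(1 − c + m) = 1/(1 − 0.55 + 0.26) = 1/0.71 ≈ 1.408.
ΔG contributes k·ΔG = (+£597 billion) / 0.71 ≈ +£840.8 billion.
ΔT of −£459 billion changes first-round spending by −c·ΔT = +£252.45 billion, contributing k·(−c·ΔT) = (+£252.45 billion) / 0.71 ≈ +£355.6 billion.
Net ΔY = k(ΔG − c·ΔT) = (+£849.45 billion) / 0.71 ≈ +£1,196.4 billion.

+£1,196.4 billion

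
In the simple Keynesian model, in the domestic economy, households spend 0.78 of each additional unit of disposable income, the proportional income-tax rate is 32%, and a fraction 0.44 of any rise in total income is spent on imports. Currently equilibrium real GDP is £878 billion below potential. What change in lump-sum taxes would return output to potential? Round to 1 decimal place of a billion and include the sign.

−£1,023.9 billion

Spending multiplier = 1/(1 − c(1−t) + m) = 1/(1 − 0.78×0.68 + 0.44) = 1/0.9096 ≈ 1.099.
Tax multiplier = −c·k = −0.78/0.9096 ≈ −0.858. Need ΔY = +£878 billion, so ΔT = ΔY/(−c·k) = −(+£878 billion) × 0.9096 / 0.78 ≈ −£1,023.9 billion.
The government should cut lump-sum taxes by £1,023.9 billion.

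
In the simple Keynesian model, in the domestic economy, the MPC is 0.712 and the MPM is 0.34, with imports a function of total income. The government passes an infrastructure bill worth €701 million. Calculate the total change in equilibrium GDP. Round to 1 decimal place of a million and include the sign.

+€1,116.2 million

Expenditure multiplier = 1/(1 − c + m) = 1/(1 − 0.712 + 0.34) = 1/0.628 ≈ 1.592.
ΔY = k × ΔG = (+€701 million) / 0.628 ≈ +€1,116.2 million.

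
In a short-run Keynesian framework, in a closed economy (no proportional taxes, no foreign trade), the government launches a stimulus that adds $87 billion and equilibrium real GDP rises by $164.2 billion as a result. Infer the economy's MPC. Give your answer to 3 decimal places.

Implied spending multiplier k = ΔY/ΔG = 164.2/87 ≈ 1.8874.
Since k = 1/(1 − MPC), MPC = 1 − 1/k = 1 − ΔG/ΔY = 1 − 87/164.2 ≈ 0.470.

0.470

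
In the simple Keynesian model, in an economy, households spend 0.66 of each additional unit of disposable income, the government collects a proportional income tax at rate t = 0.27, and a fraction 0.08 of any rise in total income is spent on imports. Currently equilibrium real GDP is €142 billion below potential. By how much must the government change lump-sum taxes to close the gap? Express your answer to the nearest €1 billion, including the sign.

−€129 billion

Spending multiplier = 1/(1 − c(1−t) + m) = 1/(1 − 0.66×0.73 + 0.08) = 1/0.5982 ≈ 1.672.
Tax multiplier = −c·k = −0.66/0.5982 ≈ −1.103. Need ΔY = +€142 billion, so ΔT = ΔY/(−c·k) = −(+€142 billion) × 0.5982 / 0.66 ≈ −€129 billion.
The government should cut lump-sum taxes by €129 billion.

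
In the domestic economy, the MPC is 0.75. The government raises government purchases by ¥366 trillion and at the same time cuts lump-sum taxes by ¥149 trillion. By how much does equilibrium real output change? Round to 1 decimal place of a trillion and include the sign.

+¥1,911.0 trillion

Expenditure multiplier = 1/(1 − MPC) = 1/(1 − 0.75) = 1/0.25 = 4.
ΔG contributes k·ΔG = (+¥366 trillion) / 0.25 = +¥1,464 trillion.
ΔT of −¥149 trillion changes first-round spending by −c·ΔT = +¥111.75 trillion, contributing k·(−c·ΔT) = (+¥111.75 trillion) / 0.25 = +¥447 trillion.
Net ΔY = k(ΔG − c·ΔT) = (+¥477.75 trillion) / 0.25 = +¥1,911 trillion.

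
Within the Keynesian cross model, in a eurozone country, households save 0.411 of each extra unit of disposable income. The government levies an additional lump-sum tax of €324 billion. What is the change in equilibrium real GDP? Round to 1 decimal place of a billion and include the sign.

MPC = 1 − MPS = 1 − 0.411 = 0.589.
A lump-sum tax change of +€324 billion shifts disposable income by −€324 billion; first-round consumption changes by −c × ΔT = −0.589 × (+€324 billion) = −€190.836 billion.
Expenditure multiplier = 1/(1 − MPC) = 1/(1 − 0.589) = 1/0.411 ≈ 2.433.
The tax multiplier is −c × k ≈ −1.433, so ΔY = k × (−c·ΔT) = (−€190.836 billion) / 0.411 ≈ −€464.3 billion.

−€464.3 billion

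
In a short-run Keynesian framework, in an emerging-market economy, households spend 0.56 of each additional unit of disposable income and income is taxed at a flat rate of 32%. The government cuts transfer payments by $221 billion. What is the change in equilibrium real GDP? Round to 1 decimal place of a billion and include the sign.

The transfer change shifts disposable income by −$221 billion, so first-round consumption changes by c·ΔTR = 0.56 × (−$221 billion) = −$123.76 billion.
Expenditure multiplier = 1/(1 − c(1−t)) = 1/(1 − 0.56×0.68) = 1/0.6192 ≈ 1.615.
The transfer multiplier is c × k ≈ 0.904, so ΔY = k × (c·ΔTR) = (−$123.76 billion) / 0.6192 ≈ −$199.9 billion.

−$199.9 billion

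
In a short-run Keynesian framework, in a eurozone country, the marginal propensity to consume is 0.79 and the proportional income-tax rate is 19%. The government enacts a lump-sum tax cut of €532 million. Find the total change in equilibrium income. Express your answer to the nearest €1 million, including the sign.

A lump-sum tax change of −€532 million shifts disposable income by +€532 million; first-round consumption changes by −c × ΔT = −0.79 × (−€532 million) = +€420.28 million.
Expenditure multiplier = 1/(1 − c(1−t)) = 1/(1 − 0.79×0.81) = 1/0.3601 ≈ 2.777.
The tax multiplier is −c × k ≈ −2.194, so ΔY = k × (−c·ΔT) = (+€420.28 million) / 0.3601 ≈ +€1,167 million.

+€1,167 million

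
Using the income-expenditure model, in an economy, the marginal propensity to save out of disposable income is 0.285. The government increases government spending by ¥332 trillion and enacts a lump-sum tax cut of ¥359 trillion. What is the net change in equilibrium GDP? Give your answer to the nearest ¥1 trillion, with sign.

+¥2,066 trillion

MPC = 1 − MPS = 1 − 0.285 = 0.715.
Expenditure multiplier = 1/(1 − MPC) = 1/(1 − 0.715) = 1/0.285 ≈ 3.509.
ΔG contributes k·ΔG = (+¥332 trillion) / 0.285 ≈ +¥1,164.9 trillion.
ΔT of −¥359 trillion changes first-round spending by −c·ΔT = +¥256.685 trillion, contributing k·(−c·ΔT) = (+¥256.685 trillion) / 0.285 ≈ +¥900.6 trillion.
Net ΔY = k(ΔG − c·ΔT) = (+¥588.685 trillion) / 0.285 ≈ +¥2,066 trillion.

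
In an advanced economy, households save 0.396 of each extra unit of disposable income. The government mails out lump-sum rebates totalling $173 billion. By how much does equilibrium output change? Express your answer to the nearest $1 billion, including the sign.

MPC = 1 − MPS = 1 − 0.396 = 0.604.
A lump-sum tax change of −$173 billion shifts disposable income by +$173 billion; first-round consumption changes by −c × ΔT = −0.604 × (−$173 billion) = +$104.492 billion.
Expenditure multiplier = 1/(1 − MPC) = 1/(1 − 0.604) = 1/0.396 ≈ 2.525.
The tax multiplier is −c × k ≈ −1.525, so ΔY = k × (−c·ΔT) = (+$104.492 billion) / 0.396 ≈ +$264 billion.

+$264 billion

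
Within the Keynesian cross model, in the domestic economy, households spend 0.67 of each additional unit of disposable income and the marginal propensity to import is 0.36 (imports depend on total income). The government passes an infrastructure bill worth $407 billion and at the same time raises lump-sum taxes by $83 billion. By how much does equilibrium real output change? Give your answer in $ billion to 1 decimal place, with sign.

Expenditure multiplier = 1/(1 − c + m) = 1/(1 − 0.67 + 0.36) = 1/0.69 ≈ 1.449.
ΔG contributes k·ΔG = (+$407 billion) / 0.69 ≈ +$589.9 billion.
ΔT of +$83 billion changes first-round spending by −c·ΔT = −$55.61 billion, contributing k·(−c·ΔT) = (−$55.61 billion) / 0.69 ≈ −$80.6 billion.
Net ΔY = k(ΔG − c·ΔT) = (+$351.39 billion) / 0.69 ≈ +$509.3 billion.

+$509.3 billion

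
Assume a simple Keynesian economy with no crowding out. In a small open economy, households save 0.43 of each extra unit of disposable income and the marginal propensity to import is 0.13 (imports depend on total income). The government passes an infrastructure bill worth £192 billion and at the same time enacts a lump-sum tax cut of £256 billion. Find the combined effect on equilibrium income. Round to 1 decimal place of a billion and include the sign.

MPC = 1 − MPS = 1 − 0.43 = 0.57.
Expenditure multiplier = 1/(1 − c + m) = 1/(1 − 0.57 + 0.13) = 1/0.56 ≈ 1.786.
ΔG contributes k·ΔG = (+£192 billion) / 0.56 ≈ +£342.9 billion.
ΔT of −£256 billion changes first-round spending by −c·ΔT = +£145.92 billion, contributing k·(−c·ΔT) = (+£145.92 billion) / 0.56 ≈ +£260.6 billion.
Net ΔY = k(ΔG − c·ΔT) = (+£337.92 billion) / 0.56 ≈ +£603.4 billion.

+£603.4 billion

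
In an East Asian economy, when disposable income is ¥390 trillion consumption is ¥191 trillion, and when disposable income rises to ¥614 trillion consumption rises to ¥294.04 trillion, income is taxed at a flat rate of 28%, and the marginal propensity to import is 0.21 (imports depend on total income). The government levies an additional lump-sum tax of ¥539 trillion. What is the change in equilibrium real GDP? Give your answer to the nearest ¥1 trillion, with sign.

−¥282 trillion

MPC = ΔC/ΔYd = (294.04 − 191)/(614 − 390) = 103.04/224 = 0.46.
A lump-sum tax change of +¥539 trillion shifts disposable income by −¥539 trillion; first-round consumption changes by −c × ΔT = −0.46 × (+¥539 trillion) = −¥247.94 trillion.
Expenditure multiplier = 1/(1 − c(1−t) + m) = 1/(1 − 0.46×0.72 + 0.21) = 1/0.8788 ≈ 1.138.
The tax multiplier is −c × k ≈ −0.523, so ΔY = k × (−c·ΔT) = (−¥247.94 trillion) / 0.8788 ≈ −¥282 trillion.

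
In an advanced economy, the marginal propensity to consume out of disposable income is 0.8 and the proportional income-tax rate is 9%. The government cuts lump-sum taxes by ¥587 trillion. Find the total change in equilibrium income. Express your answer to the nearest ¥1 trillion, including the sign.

A lump-sum tax change of −¥587 trillion shifts disposable income by +¥587 trillion; first-round consumption changes by −c × ΔT = −0.8 × (−¥587 trillion) = +¥469.6 trillion.
Expenditure multiplier = 1/(1 − c(1−t)) = 1/(1 − 0.8×0.91) = 1/0.272 ≈ 3.676.
The tax multiplier is −c × k ≈ −2.941, so ΔY = k × (−c·ΔT) = (+¥469.6 trillion) / 0.272 ≈ +¥1,726 trillion.

+¥1,726 trillion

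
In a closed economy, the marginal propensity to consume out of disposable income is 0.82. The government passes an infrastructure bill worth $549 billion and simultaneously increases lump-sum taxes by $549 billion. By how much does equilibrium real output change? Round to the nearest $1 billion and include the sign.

+$549 billion

Expenditure multiplier = 1/(1 − MPC) = 1/(1 − 0.82) = 1/0.18 ≈ 5.556.
ΔG contributes k·ΔG = (+$549 billion) / 0.18 = +$3,050 billion.
ΔT of +$549 billion changes first-round spending by −c·ΔT = −$450.18 billion, contributing k·(−c·ΔT) = (−$450.18 billion) / 0.18 = −$2,501 billion.
With ΔG = ΔT and no other leakages, the balanced-budget multiplier is 1, so ΔY = ΔG = +$549 billion.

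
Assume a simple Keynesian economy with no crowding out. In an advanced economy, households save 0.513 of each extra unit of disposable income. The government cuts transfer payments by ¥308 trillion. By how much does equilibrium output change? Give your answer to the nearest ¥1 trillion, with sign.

−¥292 trillion

MPC = 1 − MPS = 1 − 0.513 = 0.487.
The transfer change shifts disposable income by −¥308 trillion, so first-round consumption changes by c·ΔTR = 0.487 × (−¥308 trillion) = −¥149.996 trillion.
Expenditure multiplier = 1/(1 − MPC) = 1/(1 − 0.487) = 1/0.513 ≈ 1.949.
The transfer multiplier is c × k ≈ 0.949, so ΔY = k × (c·ΔTR) = (−¥149.996 trillion) / 0.513 ≈ −¥292 trillion.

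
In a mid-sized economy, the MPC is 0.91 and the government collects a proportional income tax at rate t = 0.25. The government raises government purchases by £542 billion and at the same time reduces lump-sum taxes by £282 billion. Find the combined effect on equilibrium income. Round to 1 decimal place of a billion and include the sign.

+£2,515.3 billion

Expenditure multiplier = 1/(1 − c(1−t)) = 1/(1 − 0.91×0.75) = 1/0.3175 ≈ 3.15.
ΔG contributes k·ΔG = (+£542 billion) / 0.3175 ≈ +£1,707.1 billion.
ΔT of −£282 billion changes first-round spending by −c·ΔT = +£256.62 billion, contributing k·(−c·ΔT) = (+£256.62 billion) / 0.3175 ≈ +£808.3 billion.
Net ΔY = k(ΔG − c·ΔT) = (+£798.62 billion) / 0.3175 ≈ +£2,515.3 billion.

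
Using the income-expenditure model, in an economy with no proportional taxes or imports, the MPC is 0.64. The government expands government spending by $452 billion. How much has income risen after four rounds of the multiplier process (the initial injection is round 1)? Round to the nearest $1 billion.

Round 1 adds ΔG = $452 billion; each later round is MPC = 0.64 times the previous.
After 4 rounds: 452 + 289.28 + 185.1392 + 118.489088 = ΔG·(1 − c^4)/(1 − c) = 452 × (1 − 0.16777216)/0.36 ≈ $1,045 billion.

$1,045 billion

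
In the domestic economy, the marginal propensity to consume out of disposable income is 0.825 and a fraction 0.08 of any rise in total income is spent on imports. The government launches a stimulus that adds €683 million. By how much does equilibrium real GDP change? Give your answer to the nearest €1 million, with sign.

+€2,678 million

Expenditure multiplier = 1/(1 − c + m) = 1/(1 − 0.825 + 0.08) = 1/0.255 ≈ 3.922.
ΔY = k × ΔG = (+€683 million) / 0.255 ≈ +€2,678 million.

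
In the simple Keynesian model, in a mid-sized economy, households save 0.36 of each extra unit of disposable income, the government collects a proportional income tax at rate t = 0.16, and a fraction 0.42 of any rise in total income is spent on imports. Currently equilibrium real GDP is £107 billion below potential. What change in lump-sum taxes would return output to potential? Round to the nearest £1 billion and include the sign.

−£148 billion

MPC = 1 − MPS = 1 − 0.36 = 0.64.
Spending multiplier = 1/(1 − c(1−t) + m) = 1/(1 − 0.64×0.84 + 0.42) = 1/0.8824 ≈ 1.133.
Tax multiplier = −c·k = −0.64/0.8824 ≈ −0.725. Need ΔY = +£107 billion, so ΔT = ΔY/(−c·k) = −(+£107 billion) × 0.8824 / 0.64 ≈ −£148 billion.
The government should cut lump-sum taxes by £148 billion.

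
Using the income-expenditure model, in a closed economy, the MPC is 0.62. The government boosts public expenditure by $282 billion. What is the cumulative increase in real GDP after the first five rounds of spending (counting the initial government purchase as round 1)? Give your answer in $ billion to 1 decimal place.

Round 1 adds ΔG = $282 billion; each later round is MPC = 0.62 times the previous.
After 5 rounds: 282 + 174.84 + 108.4008 + 67.208496 + 41.66926752 = ΔG·(1 − c^5)/(1 − c) = 282 × (1 − 0.0916132832)/0.38 ≈ $674.1 billion.

$674.1 billion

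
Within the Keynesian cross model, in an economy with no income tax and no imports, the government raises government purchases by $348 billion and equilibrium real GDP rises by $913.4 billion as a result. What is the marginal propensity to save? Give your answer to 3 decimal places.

Implied spending multiplier k = ΔY/ΔG = 913.4/348 ≈ 2.6247.
Since k = 1/(1 − MPC), MPC = 1 − 1/k = 1 − ΔG/ΔY = 1 − 348/913.4 ≈ 0.619.
MPS = 1 − MPC = 0.381.

0.381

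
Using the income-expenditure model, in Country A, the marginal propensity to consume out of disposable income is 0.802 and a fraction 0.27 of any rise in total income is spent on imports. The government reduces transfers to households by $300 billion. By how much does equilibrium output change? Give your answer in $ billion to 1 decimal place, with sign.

−$514.1 billion

The transfer change shifts disposable income by −$300 billion, so first-round consumption changes by c·ΔTR = 0.802 × (−$300 billion) = −$240.6 billion.
Expenditure multiplier = 1/(1 − c + m) = 1/(1 − 0.802 + 0.27) = 1/0.468 ≈ 2.137.
The transfer multiplier is c × k ≈ 1.714, so ΔY = k × (c·ΔTR) = (−$240.6 billion) / 0.468 ≈ −$514.1 billion.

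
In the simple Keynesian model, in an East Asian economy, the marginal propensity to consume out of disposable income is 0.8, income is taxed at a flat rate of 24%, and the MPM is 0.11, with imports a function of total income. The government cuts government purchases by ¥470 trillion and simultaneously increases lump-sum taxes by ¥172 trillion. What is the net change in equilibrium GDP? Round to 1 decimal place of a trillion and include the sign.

Expenditure multiplier = 1/(1 − c(1−t) + m) = 1/(1 − 0.8×0.76 + 0.11) = 1/0.502 ≈ 1.992.
ΔG contributes k·ΔG = (−¥470 trillion) / 0.502 ≈ −¥936.3 trillion.
ΔT of +¥172 trillion changes first-round spending by −c·ΔT = −¥137.6 trillion, contributing k·(−c·ΔT) = (−¥137.6 trillion) / 0.502 ≈ −¥274.1 trillion.
Net ΔY = k(ΔG − c·ΔT) = (−¥607.6 trillion) / 0.502 ≈ −¥1,210.4 trillion.

−¥1,210.4 trillion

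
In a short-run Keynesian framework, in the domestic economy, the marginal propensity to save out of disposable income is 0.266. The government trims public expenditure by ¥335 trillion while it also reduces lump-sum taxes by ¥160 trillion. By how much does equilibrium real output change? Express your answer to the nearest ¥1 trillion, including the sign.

−¥818 trillion

MPC = 1 − MPS = 1 − 0.266 = 0.734.
Expenditure multiplier = 1/(1 − MPC) = 1/(1 − 0.734) = 1/0.266 ≈ 3.759.
ΔG contributes k·ΔG = (−¥335 trillion) / 0.266 ≈ −¥1,259.4 trillion.
ΔT of −¥160 trillion changes first-round spending by −c·ΔT = +¥117.44 trillion, contributing k·(−c·ΔT) = (+¥117.44 trillion) / 0.266 ≈ +¥441.5 trillion.
Net ΔY = k(ΔG − c·ΔT) = (−¥217.56 trillion) / 0.266 ≈ −¥818 trillion.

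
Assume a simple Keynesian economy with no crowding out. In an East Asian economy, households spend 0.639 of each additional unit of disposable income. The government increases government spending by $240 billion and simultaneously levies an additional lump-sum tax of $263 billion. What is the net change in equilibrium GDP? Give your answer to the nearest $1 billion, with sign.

+$199 billion

Expenditure multiplier = 1/(1 − MPC) = 1/(1 − 0.639) = 1/0.361 ≈ 2.77.
ΔG contributes k·ΔG = (+$240 billion) / 0.361 ≈ +$664.8 billion.
ΔT of +$263 billion changes first-round spending by −c·ΔT = −$168.057 billion, contributing k·(−c·ΔT) = (−$168.057 billion) / 0.361 ≈ −$465.5 billion.
Net ΔY = k(ΔG − c·ΔT) = (+$71.943 billion) / 0.361 ≈ +$199 billion.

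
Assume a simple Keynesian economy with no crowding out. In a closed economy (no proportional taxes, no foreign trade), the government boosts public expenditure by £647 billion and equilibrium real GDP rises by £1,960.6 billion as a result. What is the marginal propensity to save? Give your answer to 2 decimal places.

Implied spending multiplier k = ΔY/ΔG = 1,960.6/647 ≈ 3.0303.
Since k = 1/(1 − MPC), MPC = 1 − 1/k = 1 − ΔG/ΔY = 1 − 647/1,960.6 ≈ 0.67.
MPS = 1 − MPC = 0.33.

0.33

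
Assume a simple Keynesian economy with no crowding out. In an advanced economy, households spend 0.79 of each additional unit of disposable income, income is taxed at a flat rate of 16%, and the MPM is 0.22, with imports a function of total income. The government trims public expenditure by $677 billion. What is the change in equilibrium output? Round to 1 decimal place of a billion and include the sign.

Government-spending multiplier = 1/(1 − c(1−t) + m) = 1/(1 − 0.79×0.84 + 0.22) = 1/0.5564 ≈ 1.797.
ΔY = k × ΔG = (−$677 billion) / 0.5564 ≈ −$1,216.8 billion.

−$1,216.8 billion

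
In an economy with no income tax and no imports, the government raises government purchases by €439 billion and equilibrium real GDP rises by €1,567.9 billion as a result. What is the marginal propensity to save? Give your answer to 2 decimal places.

0.28

Implied spending multiplier k = ΔY/ΔG = 1,567.9/439 ≈ 3.5715.
Since k = 1/(1 − MPC), MPC = 1 − 1/k = 1 − ΔG/ΔY = 1 − 439/1,567.9 ≈ 0.72.
MPS = 1 − MPC = 0.28.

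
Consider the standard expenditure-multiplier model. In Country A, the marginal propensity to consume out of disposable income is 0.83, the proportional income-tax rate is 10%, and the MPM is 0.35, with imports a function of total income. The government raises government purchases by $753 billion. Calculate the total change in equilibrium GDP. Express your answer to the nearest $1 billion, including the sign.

+$1,249 billion

Spending multiplier = 1/(1 − c(1−t) + m) = 1/(1 − 0.83×0.9 + 0.35) = 1/0.603 ≈ 1.658.
ΔY = k × ΔG = (+$753 billion) / 0.603 ≈ +$1,249 billion.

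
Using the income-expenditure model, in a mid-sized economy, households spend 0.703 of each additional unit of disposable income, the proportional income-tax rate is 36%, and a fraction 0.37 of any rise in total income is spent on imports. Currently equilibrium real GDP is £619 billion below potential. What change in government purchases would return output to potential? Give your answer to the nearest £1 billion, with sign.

+£570 billion

Spending multiplier = 1/(1 − c(1−t) + m) = 1/(1 − 0.703×0.64 + 0.37) = 1/0.92008 ≈ 1.087.
Need ΔY = +£619 billion, so ΔG = ΔY/k = (+£619 billion) × 0.92008 ≈ +£570 billion.
The government should increase government purchases by £570 billion.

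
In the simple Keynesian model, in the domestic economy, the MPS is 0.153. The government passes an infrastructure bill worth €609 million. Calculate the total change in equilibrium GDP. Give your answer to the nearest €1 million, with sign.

MPC = 1 − MPS = 1 − 0.153 = 0.847.
Spending multiplier = 1/(1 − MPC) = 1/(1 − 0.847) = 1/0.153 ≈ 6.536.
ΔY = k × ΔG = (+€609 million) / 0.153 ≈ +€3,980 million.

+€3,980 million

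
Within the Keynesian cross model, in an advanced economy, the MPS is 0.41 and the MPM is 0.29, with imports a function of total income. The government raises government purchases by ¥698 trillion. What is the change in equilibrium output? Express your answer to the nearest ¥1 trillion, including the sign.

+¥997 trillion

MPC = 1 − MPS = 1 − 0.41 = 0.59.
Spending multiplier = 1/(1 − c + m) = 1/(1 − 0.59 + 0.29) = 1/0.7 ≈ 1.429.
ΔY = k × ΔG = (+¥698 trillion) / 0.7 ≈ +¥997 trillion.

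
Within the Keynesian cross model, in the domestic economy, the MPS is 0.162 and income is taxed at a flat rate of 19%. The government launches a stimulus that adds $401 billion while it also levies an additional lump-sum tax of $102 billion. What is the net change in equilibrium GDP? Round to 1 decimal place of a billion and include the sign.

MPC = 1 − MPS = 1 − 0.162 = 0.838.
Expenditure multiplier = 1/(1 − c(1−t)) = 1/(1 − 0.838×0.81) = 1/0.32122 ≈ 3.113.
ΔG contributes k·ΔG = (+$401 billion) / 0.32122 ≈ +$1,248.4 billion.
ΔT of +$102 billion changes first-round spending by −c·ΔT = −$85.476 billion, contributing k·(−c·ΔT) = (−$85.476 billion) / 0.32122 ≈ −$266.1 billion.
Net ΔY = k(ΔG − c·ΔT) = (+$315.524 billion) / 0.32122 ≈ +$982.3 billion.

+$982.3 billion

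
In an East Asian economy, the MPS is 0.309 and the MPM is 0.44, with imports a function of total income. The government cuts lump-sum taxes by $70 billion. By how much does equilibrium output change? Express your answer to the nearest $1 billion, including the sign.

MPC = 1 − MPS = 1 − 0.309 = 0.691.
A lump-sum tax change of −$70 billion shifts disposable income by +$70 billion; first-round consumption changes by −c × ΔT = −0.691 × (−$70 billion) = +$48.37 billion.
Expenditure multiplier = 1/(1 − c + m) = 1/(1 − 0.691 + 0.44) = 1/0.749 ≈ 1.335.
The tax multiplier is −c × k ≈ −0.923, so ΔY = k × (−c·ΔT) = (+$48.37 billion) / 0.749 ≈ +$65 billion.

+$65 billion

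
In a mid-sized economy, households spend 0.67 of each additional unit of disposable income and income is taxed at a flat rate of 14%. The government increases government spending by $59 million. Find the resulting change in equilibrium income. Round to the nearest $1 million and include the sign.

+$139 million

Spending multiplier = 1/(1 − c(1−t)) = 1/(1 − 0.67×0.86) = 1/0.4238 ≈ 2.36.
ΔY = k × ΔG = (+$59 million) / 0.4238 ≈ +$139 million.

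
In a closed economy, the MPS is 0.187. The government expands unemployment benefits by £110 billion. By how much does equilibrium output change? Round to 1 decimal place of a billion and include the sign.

+£478.2 billion

MPC = 1 − MPS = 1 − 0.187 = 0.813.
The transfer change shifts disposable income by +£110 billion, so first-round consumption changes by c·ΔTR = 0.813 × (+£110 billion) = +£89.43 billion.
Expenditure multiplier = 1/(1 − MPC) = 1/(1 − 0.813) = 1/0.187 ≈ 5.348.
The transfer multiplier is c × k ≈ 4.348, so ΔY = k × (c·ΔTR) = (+£89.43 billion) / 0.187 ≈ +£478.2 billion.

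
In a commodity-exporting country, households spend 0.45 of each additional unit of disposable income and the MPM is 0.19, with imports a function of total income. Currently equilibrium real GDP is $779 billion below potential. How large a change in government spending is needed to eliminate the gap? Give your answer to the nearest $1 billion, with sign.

Spending multiplier = 1/(1 − c + m) = 1/(1 − 0.45 + 0.19) = 1/0.74 ≈ 1.351.
Need ΔY = +$779 billion, so ΔG = ΔY/k = (+$779 billion) × 0.74 ≈ +$576 billion.
The government should increase government spending by $576 billion.

+$576 billion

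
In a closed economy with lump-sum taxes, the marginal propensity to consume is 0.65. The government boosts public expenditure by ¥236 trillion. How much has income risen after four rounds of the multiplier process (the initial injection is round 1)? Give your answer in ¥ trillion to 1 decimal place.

¥553.9 trillion

Round 1 adds ΔG = ¥236 trillion; each later round is MPC = 0.65 times the previous.
After 4 rounds: 236 + 153.4 + 99.71 + 64.8115 = ΔG·(1 − c^4)/(1 − c) = 236 × (1 − 0.17850625)/0.35 ≈ ¥553.9 trillion.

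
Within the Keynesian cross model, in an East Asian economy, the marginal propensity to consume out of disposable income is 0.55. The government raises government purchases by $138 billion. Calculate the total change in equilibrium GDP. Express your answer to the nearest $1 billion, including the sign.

+$307 billion

Spending multiplier = 1/(1 − MPC) = 1/(1 − 0.55) = 1/0.45 ≈ 2.222.
ΔY = k × ΔG = (+$138 billion) / 0.45 ≈ +$307 billion.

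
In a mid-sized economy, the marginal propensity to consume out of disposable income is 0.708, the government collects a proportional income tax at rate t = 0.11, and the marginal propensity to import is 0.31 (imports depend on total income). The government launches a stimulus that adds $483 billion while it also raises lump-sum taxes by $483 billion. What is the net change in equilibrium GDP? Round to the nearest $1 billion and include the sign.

Expenditure multiplier = 1/(1 − c(1−t) + m) = 1/(1 − 0.708×0.89 + 0.31) = 1/0.67988 ≈ 1.471.
ΔG contributes k·ΔG = (+$483 billion) / 0.67988 ≈ +$710.4 billion.
ΔT of +$483 billion changes first-round spending by −c·ΔT = −$341.964 billion, contributing k·(−c·ΔT) = (−$341.964 billion) / 0.67988 ≈ −$503 billion.
Net ΔY = k(ΔG − c·ΔT) = (+$141.036 billion) / 0.67988 ≈ +$207 billion.

+$207 billion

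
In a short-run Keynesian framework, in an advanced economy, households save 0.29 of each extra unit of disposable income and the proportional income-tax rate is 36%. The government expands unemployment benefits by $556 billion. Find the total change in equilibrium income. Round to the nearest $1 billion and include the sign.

+$724 billion

MPC = 1 − MPS = 1 − 0.29 = 0.71.
The transfer change shifts disposable income by +$556 billion, so first-round consumption changes by c·ΔTR = 0.71 × (+$556 billion) = +$394.76 billion.
Expenditure multiplier = 1/(1 − c(1−t)) = 1/(1 − 0.71×0.64) = 1/0.5456 ≈ 1.833.
The transfer multiplier is c × k ≈ 1.301, so ΔY = k × (c·ΔTR) = (+$394.76 billion) / 0.5456 ≈ +$724 billion.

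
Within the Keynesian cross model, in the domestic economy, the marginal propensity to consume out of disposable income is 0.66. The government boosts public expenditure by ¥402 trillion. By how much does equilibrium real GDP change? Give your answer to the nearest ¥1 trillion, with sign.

+¥1,182 trillion

Spending multiplier = 1/(1 − MPC) = 1/(1 − 0.66) = 1/0.34 ≈ 2.941.
ΔY = k × ΔG = (+¥402 trillion) / 0.34 ≈ +¥1,182 trillion.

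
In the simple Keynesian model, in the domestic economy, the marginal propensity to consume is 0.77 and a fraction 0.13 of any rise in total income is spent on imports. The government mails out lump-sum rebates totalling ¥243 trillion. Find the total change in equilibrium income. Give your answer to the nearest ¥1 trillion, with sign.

A lump-sum tax change of −¥243 trillion shifts disposable income by +¥243 trillion; first-round consumption changes by −c × ΔT = −0.77 × (−¥243 trillion) = +¥187.11 trillion.
Expenditure multiplier = 1/(1 − c + m) = 1/(1 − 0.77 + 0.13) = 1/0.36 ≈ 2.778.
The tax multiplier is −c × k ≈ −2.139, so ΔY = k × (−c·ΔT) = (+¥187.11 trillion) / 0.36 ≈ +¥520 trillion.

+¥520 trillion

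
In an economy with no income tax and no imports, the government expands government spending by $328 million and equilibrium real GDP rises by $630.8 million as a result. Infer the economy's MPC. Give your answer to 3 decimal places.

0.480

Implied spending multiplier k = ΔY/ΔG = 630.8/328 ≈ 1.9232.
Since k = 1/(1 − MPC), MPC = 1 − 1/k = 1 − ΔG/ΔY = 1 − 328/630.8 ≈ 0.480.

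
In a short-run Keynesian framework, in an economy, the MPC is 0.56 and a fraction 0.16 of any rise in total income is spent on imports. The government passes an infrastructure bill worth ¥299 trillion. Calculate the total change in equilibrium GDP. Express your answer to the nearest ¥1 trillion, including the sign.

Spending multiplier = 1/(1 − c + m) = 1/(1 − 0.56 + 0.16) = 1/0.6 ≈ 1.667.
ΔY = k × ΔG = (+¥299 trillion) / 0.6 ≈ +¥498 trillion.

+¥498 trillion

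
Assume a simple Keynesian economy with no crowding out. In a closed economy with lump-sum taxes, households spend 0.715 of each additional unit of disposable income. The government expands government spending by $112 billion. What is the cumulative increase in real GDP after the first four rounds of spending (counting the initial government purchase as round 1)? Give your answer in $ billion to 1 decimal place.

$290.3 billion

Round 1 adds ΔG = $112 billion; each later round is MPC = 0.715 times the previous.
After 4 rounds: 112 + 80.08 + 57.2572 + 40.938898 = ΔG·(1 − c^4)/(1 − c) = 112 × (1 − 0.261351000625)/0.285 ≈ $290.3 billion.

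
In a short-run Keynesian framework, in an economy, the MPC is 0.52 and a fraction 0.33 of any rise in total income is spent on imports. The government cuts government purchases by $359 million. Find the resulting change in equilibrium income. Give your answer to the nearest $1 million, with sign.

−$443 million

Expenditure multiplier = 1/(1 − c + m) = 1/(1 − 0.52 + 0.33) = 1/0.81 ≈ 1.235.
ΔY = k × ΔG = (−$359 million) / 0.81 ≈ −$443 million.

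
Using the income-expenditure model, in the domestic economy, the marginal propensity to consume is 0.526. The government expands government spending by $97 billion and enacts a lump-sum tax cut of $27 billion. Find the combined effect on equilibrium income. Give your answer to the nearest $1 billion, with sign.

+$235 billion

Expenditure multiplier = 1/(1 − MPC) = 1/(1 − 0.526) = 1/0.474 ≈ 2.11.
ΔG contributes k·ΔG = (+$97 billion) / 0.474 ≈ +$204.6 billion.
ΔT of −$27 billion changes first-round spending by −c·ΔT = +$14.202 billion, contributing k·(−c·ΔT) = (+$14.202 billion) / 0.474 ≈ +$30 billion.
Net ΔY = k(ΔG − c·ΔT) = (+$111.202 billion) / 0.474 ≈ +$235 billion.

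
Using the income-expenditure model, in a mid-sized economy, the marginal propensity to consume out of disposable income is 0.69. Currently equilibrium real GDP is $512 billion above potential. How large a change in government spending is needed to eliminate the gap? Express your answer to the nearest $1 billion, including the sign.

Spending multiplier = 1/(1 − MPC) = 1/(1 − 0.69) = 1/0.31 ≈ 3.226.
Need ΔY = −$512 billion, so ΔG = ΔY/k = (−$512 billion) × 0.31 ≈ −$159 billion.
The government should cut government spending by $159 billion.

−$159 billion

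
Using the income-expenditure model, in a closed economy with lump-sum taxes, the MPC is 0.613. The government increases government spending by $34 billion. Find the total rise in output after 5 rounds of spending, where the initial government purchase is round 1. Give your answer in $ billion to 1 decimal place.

$80.3 billion

Round 1 adds ΔG = $34 billion; each later round is MPC = 0.613 times the previous.
After 5 rounds: 34 + 20.842 + 12.776146 + 7.831777498 + 4.800879606274 = ΔG·(1 − c^5)/(1 − c) = 34 × (1 − 0.086557035254293)/0.387 ≈ $80.3 billion.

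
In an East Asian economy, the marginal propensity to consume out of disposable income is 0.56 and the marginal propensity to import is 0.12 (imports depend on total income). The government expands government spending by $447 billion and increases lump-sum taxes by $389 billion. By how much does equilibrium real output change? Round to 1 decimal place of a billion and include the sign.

Expenditure multiplier = 1/(1 − c + m) = 1/(1 − 0.56 + 0.12) = 1/0.56 ≈ 1.786.
ΔG contributes k·ΔG = (+$447 billion) / 0.56 ≈ +$798.2 billion.
ΔT of +$389 billion changes first-round spending by −c·ΔT = −$217.84 billion, contributing k·(−c·ΔT) = (−$217.84 billion) / 0.56 = −$389 billion.
Net ΔY = k(ΔG − c·ΔT) = (+$229.16 billion) / 0.56 ≈ +$409.2 billion.

+$409.2 billion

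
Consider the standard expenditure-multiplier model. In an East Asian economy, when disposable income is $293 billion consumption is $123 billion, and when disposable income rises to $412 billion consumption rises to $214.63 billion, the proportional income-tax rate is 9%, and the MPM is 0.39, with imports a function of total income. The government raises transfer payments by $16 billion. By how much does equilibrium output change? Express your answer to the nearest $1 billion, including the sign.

MPC = ΔC/ΔYd = (214.63 − 123)/(412 − 293) = 91.63/119 = 0.77.
The transfer change shifts disposable income by +$16 billion, so first-round consumption changes by c·ΔTR = 0.77 × (+$16 billion) = +$12.32 billion.
Expenditure multiplier = 1/(1 − c(1−t) + m) = 1/(1 − 0.77×0.91 + 0.39) = 1/0.6893 ≈ 1.451.
The transfer multiplier is c × k ≈ 1.117, so ΔY = k × (c·ΔTR) = (+$12.32 billion) / 0.6893 ≈ +$18 billion.

+$18 billion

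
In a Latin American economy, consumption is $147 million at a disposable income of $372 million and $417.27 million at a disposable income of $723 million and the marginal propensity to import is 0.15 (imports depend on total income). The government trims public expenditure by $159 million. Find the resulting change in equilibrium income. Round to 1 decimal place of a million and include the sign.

−$418.4 million

MPC = ΔC/ΔYd = (417.27 − 147)/(723 − 372) = 270.27/351 = 0.77.
Spending multiplier = 1/(1 − c + m) = 1/(1 − 0.77 + 0.15) = 1/0.38 ≈ 2.632.
ΔY = k × ΔG = (−$159 million) / 0.38 ≈ −$418.4 million.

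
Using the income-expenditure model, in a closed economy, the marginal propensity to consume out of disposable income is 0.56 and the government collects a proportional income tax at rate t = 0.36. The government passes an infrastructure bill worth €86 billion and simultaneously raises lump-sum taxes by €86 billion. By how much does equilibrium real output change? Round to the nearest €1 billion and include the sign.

Expenditure multiplier = 1/(1 − c(1−t)) = 1/(1 − 0.56×0.64) = 1/0.6416 ≈ 1.559.
ΔG contributes k·ΔG = (+€86 billion) / 0.6416 ≈ +€134 billion.
ΔT of +€86 billion changes first-round spending by −c·ΔT = −€48.16 billion, contributing k·(−c·ΔT) = (−€48.16 billion) / 0.6416 ≈ −€75.1 billion.
Net ΔY = k(ΔG − c·ΔT) = (+€37.84 billion) / 0.6416 ≈ +€59 billion.

+€59 billion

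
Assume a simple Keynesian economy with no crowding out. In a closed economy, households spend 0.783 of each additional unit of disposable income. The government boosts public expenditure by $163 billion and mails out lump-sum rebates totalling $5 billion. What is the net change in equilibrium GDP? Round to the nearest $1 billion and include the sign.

Expenditure multiplier = 1/(1 − MPC) = 1/(1 − 0.783) = 1/0.217 ≈ 4.608.
ΔG contributes k·ΔG = (+$163 billion) / 0.217 ≈ +$751.2 billion.
ΔT of −$5 billion changes first-round spending by −c·ΔT = +$3.915 billion, contributing k·(−c·ΔT) = (+$3.915 billion) / 0.217 ≈ +$18 billion.
Net ΔY = k(ΔG − c·ΔT) = (+$166.915 billion) / 0.217 ≈ +$769 billion.

+$769 billion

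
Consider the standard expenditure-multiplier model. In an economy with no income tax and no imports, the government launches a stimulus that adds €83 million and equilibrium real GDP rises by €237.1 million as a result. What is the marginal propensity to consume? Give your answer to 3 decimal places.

Implied spending multiplier k = ΔY/ΔG = 237.1/83 ≈ 2.8566.
Since k = 1/(1 − MPC), MPC = 1 − 1/k = 1 − ΔG/ΔY = 1 − 83/237.1 ≈ 0.650.

0.650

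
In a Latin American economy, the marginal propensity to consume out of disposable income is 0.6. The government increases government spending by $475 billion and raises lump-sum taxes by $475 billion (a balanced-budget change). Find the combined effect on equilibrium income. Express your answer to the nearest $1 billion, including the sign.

+$475 billion

Expenditure multiplier = 1/(1 − MPC) = 1/(1 − 0.6) = 1/0.4 = 2.5.
ΔG contributes k·ΔG = (+$475 billion) / 0.4 = +$1,187.5 billion.
ΔT of +$475 billion changes first-round spending by −c·ΔT = −$285 billion, contributing k·(−c·ΔT) = (−$285 billion) / 0.4 = −$712.5 billion.
With ΔG = ΔT and no other leakages, the balanced-budget multiplier is 1, so ΔY = ΔG = +$475 billion.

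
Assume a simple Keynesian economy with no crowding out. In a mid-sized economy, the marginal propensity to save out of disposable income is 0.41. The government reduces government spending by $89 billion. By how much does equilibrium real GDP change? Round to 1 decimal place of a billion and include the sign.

MPC = 1 − MPS = 1 − 0.41 = 0.59.
Spending multiplier = 1/(1 − MPC) = 1/(1 − 0.59) = 1/0.41 ≈ 2.439.
ΔY = k × ΔG = (−$89 billion) / 0.41 ≈ −$217.1 billion.

−$217.1 billion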